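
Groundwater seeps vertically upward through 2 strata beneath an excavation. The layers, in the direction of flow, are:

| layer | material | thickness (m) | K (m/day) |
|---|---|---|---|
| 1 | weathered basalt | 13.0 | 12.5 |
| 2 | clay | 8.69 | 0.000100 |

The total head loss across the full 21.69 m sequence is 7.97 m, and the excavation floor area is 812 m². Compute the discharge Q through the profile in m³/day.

Flow is perpendicular to layering, so the layers act in series and the equivalent K is the thickness-weighted harmonic mean.
Total thickness L = 13.0 + 8.69 = 21.69 m.
Σ(b_i/K_i) = 13.0/12.5 + 8.69/0.000100 = 86901 d.
K_eq = L / Σ(b_i/K_i) = 21.69 / 86901 = 0.0002496 m/day.
Q = K_eq · A · (Δh/L) = 0.0002496 × 812 × (7.97/21.69) = 0.07447 m³/day.

0.0745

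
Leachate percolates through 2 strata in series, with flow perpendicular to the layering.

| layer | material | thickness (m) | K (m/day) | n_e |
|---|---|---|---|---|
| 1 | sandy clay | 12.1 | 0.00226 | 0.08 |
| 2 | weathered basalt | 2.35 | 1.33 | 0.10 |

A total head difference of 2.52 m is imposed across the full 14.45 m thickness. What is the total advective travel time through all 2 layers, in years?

With flow normal to the layers, continuity requires the same specific discharge q through every layer.
Σ(b_i/K_i) = 12.1/0.00226 + 2.35/1.33 = 5356 d.
q = Δh / Σ(b_i/K_i) = 2.52 / 5356 = 0.0004705 m/day.
In each layer the seepage velocity is v_i = q/n_i, so the layer transit time is t_i = b_i·n_i / q:
  layer 1 (sandy clay): t_1 = 12.1 × 0.08 / 0.0004705 = 2057 d
  layer 2 (weathered basalt): t_2 = 2.35 × 0.10 / 0.0004705 = 499.4 d
Total t = Σ t_i = 2557 days = 7.000 years.

7.00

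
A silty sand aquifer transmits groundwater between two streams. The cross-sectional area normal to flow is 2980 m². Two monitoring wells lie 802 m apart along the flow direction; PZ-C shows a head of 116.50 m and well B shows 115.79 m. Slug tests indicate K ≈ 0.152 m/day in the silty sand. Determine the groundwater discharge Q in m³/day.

0.401

Hydraulic gradient i = (116.50 − 115.79) / 802 = 0.71 / 802 = 0.0008853.
Darcy's law: Q = K · A · i = 0.1520 × 2980 × 0.0008853 = 0.4010 m³/day.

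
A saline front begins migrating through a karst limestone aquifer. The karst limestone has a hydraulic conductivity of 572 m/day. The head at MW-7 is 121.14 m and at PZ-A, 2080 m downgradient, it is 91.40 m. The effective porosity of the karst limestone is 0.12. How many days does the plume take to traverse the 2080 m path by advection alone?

30.5

Hydraulic gradient i = (121.14 − 91.40) / 2080 = 29.74 / 2080 = 0.01430.
Darcy flux q = K · i = 572.0 × 0.01430 = 8.178 m/day.
Seepage velocity v = q / n_e = 8.178 / 0.12 = 68.15 m/day.
Travel time t = L / v = 2080 / 68.15 = 30.52 days.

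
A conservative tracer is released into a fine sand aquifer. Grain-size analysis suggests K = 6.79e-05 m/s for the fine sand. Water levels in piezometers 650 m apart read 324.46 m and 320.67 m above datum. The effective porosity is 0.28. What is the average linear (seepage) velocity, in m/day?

Convert K: 6.79e-05 m/s × 86400 = 5.867 m/day.
Hydraulic gradient i = (324.46 − 320.67) / 650 = 3.79 / 650 = 0.005831.
Darcy flux q = K · i = 5.867 × 0.005831 = 0.03421 m/day.
Seepage velocity v = q / n_e = 0.03421 / 0.28 = 0.1222 m/day.

0.122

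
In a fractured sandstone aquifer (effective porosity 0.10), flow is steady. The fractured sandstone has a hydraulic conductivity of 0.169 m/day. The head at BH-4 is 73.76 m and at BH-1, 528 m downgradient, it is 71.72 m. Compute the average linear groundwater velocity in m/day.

0.00653

Hydraulic gradient i = (73.76 − 71.72) / 528 = 2.04 / 528 = 0.003864.
Darcy flux q = K · i = 0.1690 × 0.003864 = 0.0006530 m/day.
Seepage velocity v = q / n_e = 0.0006530 / 0.10 = 0.006530 m/day.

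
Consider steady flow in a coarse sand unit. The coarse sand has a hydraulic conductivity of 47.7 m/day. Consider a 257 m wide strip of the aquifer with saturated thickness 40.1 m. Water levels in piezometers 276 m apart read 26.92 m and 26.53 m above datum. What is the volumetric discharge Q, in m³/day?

Cross-sectional area A = 257 × 40.1 = 10306 m².
Hydraulic gradient i = (26.92 − 26.53) / 276 = 0.39 / 276 = 0.001413.
Darcy's law: Q = K · A · i = 47.70 × 10306 × 0.001413 = 694.6 m³/day.

695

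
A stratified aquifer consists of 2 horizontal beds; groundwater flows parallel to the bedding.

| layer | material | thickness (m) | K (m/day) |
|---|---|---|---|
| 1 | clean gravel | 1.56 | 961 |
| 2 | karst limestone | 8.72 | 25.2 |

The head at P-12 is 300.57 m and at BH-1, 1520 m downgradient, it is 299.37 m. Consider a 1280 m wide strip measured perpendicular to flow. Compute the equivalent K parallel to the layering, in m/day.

Flow is parallel to layering, so each bed carries its own Darcy discharge and the transmissivities add.
Σ(K_i·b_i) = 961×1.56 + 25.2×8.72 = 1719 m²/day.
Total thickness b = 10.28 m, so K_eq = Σ(K_i·b_i)/b = 167.2 m/day.

167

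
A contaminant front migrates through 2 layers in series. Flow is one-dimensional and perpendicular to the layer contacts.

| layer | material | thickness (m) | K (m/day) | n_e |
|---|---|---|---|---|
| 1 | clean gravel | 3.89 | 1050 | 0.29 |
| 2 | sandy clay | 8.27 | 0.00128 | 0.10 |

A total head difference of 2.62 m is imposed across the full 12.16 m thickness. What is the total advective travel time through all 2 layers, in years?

With flow normal to the layers, continuity requires the same specific discharge q through every layer.
Σ(b_i/K_i) = 3.89/1050 + 8.27/0.00128 = 6461 d.
q = Δh / Σ(b_i/K_i) = 2.62 / 6461 = 0.0004055 m/day.
In each layer the seepage velocity is v_i = q/n_i, so the layer transit time is t_i = b_i·n_i / q:
  layer 1 (clean gravel): t_1 = 3.89 × 0.29 / 0.0004055 = 2782 d
  layer 2 (sandy clay): t_2 = 8.27 × 0.10 / 0.0004055 = 2039 d
Total t = Σ t_i = 4821 days = 13.20 years.

13.2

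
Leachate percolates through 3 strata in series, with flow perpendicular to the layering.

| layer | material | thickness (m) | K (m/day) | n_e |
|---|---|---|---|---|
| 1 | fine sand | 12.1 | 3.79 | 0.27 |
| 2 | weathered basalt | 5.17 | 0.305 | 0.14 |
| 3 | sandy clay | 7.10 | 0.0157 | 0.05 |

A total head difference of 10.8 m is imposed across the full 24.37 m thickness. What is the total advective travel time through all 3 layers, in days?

190

With flow normal to the layers, continuity requires the same specific discharge q through every layer.
Σ(b_i/K_i) = 12.1/3.79 + 5.17/0.305 + 7.10/0.0157 = 472.4 d.
q = Δh / Σ(b_i/K_i) = 10.8 / 472.4 = 0.02286 m/day.
In each layer the seepage velocity is v_i = q/n_i, so the layer transit time is t_i = b_i·n_i / q:
  layer 1 (fine sand): t_1 = 12.1 × 0.27 / 0.02286 = 142.9 d
  layer 2 (weathered basalt): t_2 = 5.17 × 0.14 / 0.02286 = 31.66 d
  layer 3 (sandy clay): t_3 = 7.10 × 0.05 / 0.02286 = 15.53 d
Total t = Σ t_i = 190.1 days.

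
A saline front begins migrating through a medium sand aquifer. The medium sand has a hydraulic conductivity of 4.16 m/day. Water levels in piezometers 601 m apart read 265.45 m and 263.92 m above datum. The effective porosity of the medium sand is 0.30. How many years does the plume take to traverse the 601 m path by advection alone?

46.6

Hydraulic gradient i = (265.45 − 263.92) / 601 = 1.53 / 601 = 0.002546.
Darcy flux q = K · i = 4.160 × 0.002546 = 0.01059 m/day.
Seepage velocity v = q / n_e = 0.01059 / 0.30 = 0.03530 m/day.
Travel time t = L / v = 601 / 0.03530 = 17025 days = 46.61 years.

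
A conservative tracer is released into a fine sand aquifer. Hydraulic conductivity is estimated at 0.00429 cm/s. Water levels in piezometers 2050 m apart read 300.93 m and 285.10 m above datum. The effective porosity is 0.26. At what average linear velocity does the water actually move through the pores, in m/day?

Convert K: 0.00429 cm/s × 864 = 3.707 m/day.
Hydraulic gradient i = (300.93 − 285.10) / 2050 = 15.83 / 2050 = 0.007722.
Darcy flux q = K · i = 3.707 × 0.007722 = 0.02862 m/day.
Seepage velocity v = q / n_e = 0.02862 / 0.26 = 0.1101 m/day.

0.110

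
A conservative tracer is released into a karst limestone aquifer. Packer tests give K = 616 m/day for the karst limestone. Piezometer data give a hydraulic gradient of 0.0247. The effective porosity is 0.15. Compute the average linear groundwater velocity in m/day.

Hydraulic gradient i = 0.0247.
Darcy flux q = K · i = 616.0 × 0.02470 = 15.22 m/day.
Seepage velocity v = q / n_e = 15.22 / 0.15 = 101.4 m/day.

101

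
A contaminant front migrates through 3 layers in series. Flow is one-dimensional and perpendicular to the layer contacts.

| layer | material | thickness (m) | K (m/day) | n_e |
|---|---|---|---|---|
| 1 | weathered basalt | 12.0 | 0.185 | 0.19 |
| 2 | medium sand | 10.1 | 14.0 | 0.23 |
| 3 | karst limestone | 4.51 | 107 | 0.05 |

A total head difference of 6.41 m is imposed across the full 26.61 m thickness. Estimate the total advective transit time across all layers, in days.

With flow normal to the layers, continuity requires the same specific discharge q through every layer.
Σ(b_i/K_i) = 12.0/0.185 + 10.1/14.0 + 4.51/107 = 65.63 d.
q = Δh / Σ(b_i/K_i) = 6.41 / 65.63 = 0.09767 m/day.
In each layer the seepage velocity is v_i = q/n_i, so the layer transit time is t_i = b_i·n_i / q:
  layer 1 (weathered basalt): t_1 = 12.0 × 0.19 / 0.09767 = 23.34 d
  layer 2 (medium sand): t_2 = 10.1 × 0.23 / 0.09767 = 23.78 d
  layer 3 (karst limestone): t_3 = 4.51 × 0.05 / 0.09767 = 2.309 d
Total t = Σ t_i = 49.44 days.

49.4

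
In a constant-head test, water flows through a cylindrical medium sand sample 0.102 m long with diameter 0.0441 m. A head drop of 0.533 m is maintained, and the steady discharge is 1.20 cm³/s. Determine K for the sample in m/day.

Cross-sectional area A = π·(d/2)² = π × (0.0441/2)² = 0.001527 m².
Convert discharge: 1.20 cm³/s = 1.200e-06 m³/s.
Darcy's law rearranged: K = Q·L / (A·Δh) = 1.200e-06 × 0.102 / (0.001527 × 0.533) = 0.0001503 m/s = 12.99 m/day.

13.0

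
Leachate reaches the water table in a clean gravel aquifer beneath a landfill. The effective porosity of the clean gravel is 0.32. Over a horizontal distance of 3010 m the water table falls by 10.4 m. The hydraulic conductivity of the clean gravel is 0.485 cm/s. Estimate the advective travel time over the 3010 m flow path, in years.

Convert K: 0.485 cm/s × 864 = 419.0 m/day.
Hydraulic gradient i = Δh / L = 10.4 / 3010 = 0.003455.
Darcy flux q = K · i = 419.0 × 0.003455 = 1.448 m/day.
Seepage velocity v = q / n_e = 1.448 / 0.32 = 4.525 m/day.
Travel time t = L / v = 3010 / 4.525 = 665.3 days = 1.821 years.

1.82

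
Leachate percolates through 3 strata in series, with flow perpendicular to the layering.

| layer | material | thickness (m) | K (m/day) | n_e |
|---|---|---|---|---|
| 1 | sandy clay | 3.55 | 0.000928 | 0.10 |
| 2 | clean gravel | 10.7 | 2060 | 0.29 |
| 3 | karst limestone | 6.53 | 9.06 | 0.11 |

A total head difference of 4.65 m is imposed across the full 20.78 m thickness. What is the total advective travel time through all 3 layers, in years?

With flow normal to the layers, continuity requires the same specific discharge q through every layer.
Σ(b_i/K_i) = 3.55/0.000928 + 10.7/2060 + 6.53/9.06 = 3826 d.
q = Δh / Σ(b_i/K_i) = 4.65 / 3826 = 0.001215 m/day.
In each layer the seepage velocity is v_i = q/n_i, so the layer transit time is t_i = b_i·n_i / q:
  layer 1 (sandy clay): t_1 = 3.55 × 0.10 / 0.001215 = 292.1 d
  layer 2 (clean gravel): t_2 = 10.7 × 0.29 / 0.001215 = 2553 d
  layer 3 (karst limestone): t_3 = 6.53 × 0.11 / 0.001215 = 591.0 d
Total t = Σ t_i = 3436 days = 9.408 years.

9.41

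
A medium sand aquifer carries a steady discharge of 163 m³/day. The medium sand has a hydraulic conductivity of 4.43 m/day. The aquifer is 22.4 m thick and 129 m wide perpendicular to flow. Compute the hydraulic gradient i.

Cross-sectional area A = 129 × 22.4 = 2890 m².
From Q = K·A·i, i = Q / (K·A) = 163 / (4.430 × 2890) = 0.01273.

0.0127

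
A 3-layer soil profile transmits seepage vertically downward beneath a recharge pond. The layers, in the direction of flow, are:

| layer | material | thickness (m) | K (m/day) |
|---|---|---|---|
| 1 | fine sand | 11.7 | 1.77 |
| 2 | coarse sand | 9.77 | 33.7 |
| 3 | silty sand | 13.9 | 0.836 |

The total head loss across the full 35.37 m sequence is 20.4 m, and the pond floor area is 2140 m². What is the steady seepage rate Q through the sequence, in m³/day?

1860

Flow is perpendicular to layering, so the layers act in series and the equivalent K is the thickness-weighted harmonic mean.
Total thickness L = 11.7 + 9.77 + 13.9 = 35.37 m.
Σ(b_i/K_i) = 11.7/1.77 + 9.77/33.7 + 13.9/0.836 = 23.53 d.
K_eq = L / Σ(b_i/K_i) = 35.37 / 23.53 = 1.503 m/day.
Q = K_eq · A · (Δh/L) = 1.503 × 2140 × (20.4/35.37) = 1856 m³/day.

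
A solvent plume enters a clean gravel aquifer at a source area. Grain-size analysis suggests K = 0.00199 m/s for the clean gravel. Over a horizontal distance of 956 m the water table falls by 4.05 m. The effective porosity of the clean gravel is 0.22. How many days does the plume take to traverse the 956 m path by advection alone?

289

Convert K: 0.00199 m/s × 86400 = 171.9 m/day.
Hydraulic gradient i = Δh / L = 4.05 / 956 = 0.004236.
Darcy flux q = K · i = 171.9 × 0.004236 = 0.7284 m/day.
Seepage velocity v = q / n_e = 0.7284 / 0.22 = 3.311 m/day.
Travel time t = L / v = 956 / 3.311 = 288.7 days.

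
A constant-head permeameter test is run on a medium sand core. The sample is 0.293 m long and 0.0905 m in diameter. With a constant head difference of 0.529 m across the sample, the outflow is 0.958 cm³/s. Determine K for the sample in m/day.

Cross-sectional area A = π·(d/2)² = π × (0.0905/2)² = 0.006433 m².
Convert discharge: 0.958 cm³/s = 9.580e-07 m³/s.
Darcy's law rearranged: K = Q·L / (A·Δh) = 9.580e-07 × 0.293 / (0.006433 × 0.529) = 8.249e-05 m/s = 7.127 m/day.

7.13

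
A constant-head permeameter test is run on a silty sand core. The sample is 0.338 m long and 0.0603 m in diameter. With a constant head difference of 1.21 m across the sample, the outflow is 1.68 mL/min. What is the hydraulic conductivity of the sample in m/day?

Cross-sectional area A = π·(d/2)² = π × (0.0603/2)² = 0.002856 m².
Convert discharge: 1.68 mL/min = 2.800e-08 m³/s.
Darcy's law rearranged: K = Q·L / (A·Δh) = 2.800e-08 × 0.338 / (0.002856 × 1.21) = 2.739e-06 m/s = 0.2366 m/day.

0.237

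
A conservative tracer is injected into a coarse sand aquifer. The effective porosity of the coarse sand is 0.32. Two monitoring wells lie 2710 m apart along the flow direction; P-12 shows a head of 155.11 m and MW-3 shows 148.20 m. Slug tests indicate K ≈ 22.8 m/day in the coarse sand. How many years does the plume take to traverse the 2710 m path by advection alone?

Hydraulic gradient i = (155.11 − 148.20) / 2710 = 6.91 / 2710 = 0.002550.
Darcy flux q = K · i = 22.80 × 0.002550 = 0.05814 m/day.
Seepage velocity v = q / n_e = 0.05814 / 0.32 = 0.1817 m/day.
Travel time t = L / v = 2710 / 0.1817 = 14917 days = 40.84 years.

40.8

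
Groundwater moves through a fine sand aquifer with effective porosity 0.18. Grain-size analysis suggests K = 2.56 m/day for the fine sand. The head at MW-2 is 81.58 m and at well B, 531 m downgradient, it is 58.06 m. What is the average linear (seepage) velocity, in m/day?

Hydraulic gradient i = (81.58 − 58.06) / 531 = 23.52 / 531 = 0.04429.
Darcy flux q = K · i = 2.560 × 0.04429 = 0.1134 m/day.
Seepage velocity v = q / n_e = 0.1134 / 0.18 = 0.6300 m/day.

0.630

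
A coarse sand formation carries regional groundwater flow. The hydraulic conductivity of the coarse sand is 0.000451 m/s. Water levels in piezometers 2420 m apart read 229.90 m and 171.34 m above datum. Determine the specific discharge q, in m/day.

Convert K: 0.000451 m/s × 86400 = 38.97 m/day.
Hydraulic gradient i = (229.90 − 171.34) / 2420 = 58.56 / 2420 = 0.02420.
Specific discharge q = K · i = 38.97 × 0.02420 = 0.9429 m/day.

0.943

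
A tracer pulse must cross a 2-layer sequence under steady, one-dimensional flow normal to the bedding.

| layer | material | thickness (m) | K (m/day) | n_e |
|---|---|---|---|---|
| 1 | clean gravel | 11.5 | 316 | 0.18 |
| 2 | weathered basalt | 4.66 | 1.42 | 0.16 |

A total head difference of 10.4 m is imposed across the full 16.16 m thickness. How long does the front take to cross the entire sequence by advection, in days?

With flow normal to the layers, continuity requires the same specific discharge q through every layer.
Σ(b_i/K_i) = 11.5/316 + 4.66/1.42 = 3.318 d.
q = Δh / Σ(b_i/K_i) = 10.4 / 3.318 = 3.134 m/day.
In each layer the seepage velocity is v_i = q/n_i, so the layer transit time is t_i = b_i·n_i / q:
  layer 1 (clean gravel): t_1 = 11.5 × 0.18 / 3.134 = 0.6604 d
  layer 2 (weathered basalt): t_2 = 4.66 × 0.16 / 3.134 = 0.2379 d
Total t = Σ t_i = 0.8983 days.

0.898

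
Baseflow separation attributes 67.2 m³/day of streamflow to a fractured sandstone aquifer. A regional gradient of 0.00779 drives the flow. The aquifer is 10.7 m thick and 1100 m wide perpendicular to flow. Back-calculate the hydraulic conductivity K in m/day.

Cross-sectional area A = 1100 × 10.7 = 11770 m².
Hydraulic gradient i = 0.00779.
From Q = K·A·i, K = Q / (A·i) = 67.2 / (11770 × 0.007790) = 0.7329 m/day.

0.733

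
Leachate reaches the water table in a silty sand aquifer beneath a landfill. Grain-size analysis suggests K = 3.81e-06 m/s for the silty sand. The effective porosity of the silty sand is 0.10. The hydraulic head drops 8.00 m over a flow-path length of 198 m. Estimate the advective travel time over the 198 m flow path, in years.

4.08

Convert K: 3.81e-06 m/s × 86400 = 0.3292 m/day.
Hydraulic gradient i = Δh / L = 8.00 / 198 = 0.04040.
Darcy flux q = K · i = 0.3292 × 0.04040 = 0.01330 m/day.
Seepage velocity v = q / n_e = 0.01330 / 0.10 = 0.1330 m/day.
Travel time t = L / v = 198 / 0.1330 = 1489 days = 4.076 years.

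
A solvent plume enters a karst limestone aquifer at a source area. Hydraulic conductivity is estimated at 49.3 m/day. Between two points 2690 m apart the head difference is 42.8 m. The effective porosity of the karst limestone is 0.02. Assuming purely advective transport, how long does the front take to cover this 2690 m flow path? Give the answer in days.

68.6

Hydraulic gradient i = Δh / L = 42.8 / 2690 = 0.01591.
Darcy flux q = K · i = 49.30 × 0.01591 = 0.7844 m/day.
Seepage velocity v = q / n_e = 0.7844 / 0.02 = 39.22 m/day.
Travel time t = L / v = 2690 / 39.22 = 68.59 days.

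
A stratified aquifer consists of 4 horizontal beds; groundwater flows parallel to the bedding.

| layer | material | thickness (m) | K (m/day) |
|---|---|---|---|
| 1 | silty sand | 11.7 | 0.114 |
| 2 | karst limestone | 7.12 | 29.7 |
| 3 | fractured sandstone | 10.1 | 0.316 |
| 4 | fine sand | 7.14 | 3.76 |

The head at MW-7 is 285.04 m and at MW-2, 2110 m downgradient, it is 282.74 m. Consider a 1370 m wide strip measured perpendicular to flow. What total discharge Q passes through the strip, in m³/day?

Flow is parallel to layering, so each bed carries its own Darcy discharge and the transmissivities add.
Σ(K_i·b_i) = 0.114×11.7 + 29.7×7.12 + 0.316×10.1 + 3.76×7.14 = 242.8 m²/day.
Hydraulic gradient i = (285.04 − 282.74) / 2110 = 2.3 / 2110 = 0.001090.
Q = Σ(K_i·b_i) · W · i = 242.8 × 1370 × 0.001090 = 362.6 m³/day.

363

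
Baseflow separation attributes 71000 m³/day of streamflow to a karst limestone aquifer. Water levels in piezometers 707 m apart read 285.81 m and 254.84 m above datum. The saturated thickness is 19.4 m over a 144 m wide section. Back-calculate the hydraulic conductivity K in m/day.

Cross-sectional area A = 144 × 19.4 = 2794 m².
Hydraulic gradient i = (285.81 − 254.84) / 707 = 30.97 / 707 = 0.04380.
From Q = K·A·i, K = Q / (A·i) = 71000 / (2794 × 0.04380) = 580.2 m/day.

580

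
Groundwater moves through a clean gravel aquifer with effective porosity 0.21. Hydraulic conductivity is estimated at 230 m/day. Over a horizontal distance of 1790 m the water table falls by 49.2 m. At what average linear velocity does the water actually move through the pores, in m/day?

30.1

Hydraulic gradient i = Δh / L = 49.2 / 1790 = 0.02749.
Darcy flux q = K · i = 230.0 × 0.02749 = 6.322 m/day.
Seepage velocity v = q / n_e = 6.322 / 0.21 = 30.10 m/day.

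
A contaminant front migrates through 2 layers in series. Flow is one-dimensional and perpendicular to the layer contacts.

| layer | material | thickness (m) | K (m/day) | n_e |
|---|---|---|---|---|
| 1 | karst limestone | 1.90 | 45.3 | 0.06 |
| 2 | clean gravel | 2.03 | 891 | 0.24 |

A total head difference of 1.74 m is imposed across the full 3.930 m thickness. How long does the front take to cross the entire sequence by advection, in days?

0.0153

With flow normal to the layers, continuity requires the same specific discharge q through every layer.
Σ(b_i/K_i) = 1.90/45.3 + 2.03/891 = 0.04422 d.
q = Δh / Σ(b_i/K_i) = 1.74 / 0.04422 = 39.35 m/day.
In each layer the seepage velocity is v_i = q/n_i, so the layer transit time is t_i = b_i·n_i / q:
  layer 1 (karst limestone): t_1 = 1.90 × 0.06 / 39.35 = 0.002897 d
  layer 2 (clean gravel): t_2 = 2.03 × 0.24 / 39.35 = 0.01238 d
Total t = Σ t_i = 0.01528 days.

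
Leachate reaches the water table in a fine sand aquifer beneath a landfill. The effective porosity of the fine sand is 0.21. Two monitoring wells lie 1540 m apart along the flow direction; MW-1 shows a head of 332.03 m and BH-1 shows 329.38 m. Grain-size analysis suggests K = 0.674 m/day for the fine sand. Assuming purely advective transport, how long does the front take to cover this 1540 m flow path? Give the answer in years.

Hydraulic gradient i = (332.03 − 329.38) / 1540 = 2.65 / 1540 = 0.001721.
Darcy flux q = K · i = 0.6740 × 0.001721 = 0.001160 m/day.
Seepage velocity v = q / n_e = 0.001160 / 0.21 = 0.005523 m/day.
Travel time t = L / v = 1540 / 0.005523 = 2.788e+05 days = 763.4 years.

763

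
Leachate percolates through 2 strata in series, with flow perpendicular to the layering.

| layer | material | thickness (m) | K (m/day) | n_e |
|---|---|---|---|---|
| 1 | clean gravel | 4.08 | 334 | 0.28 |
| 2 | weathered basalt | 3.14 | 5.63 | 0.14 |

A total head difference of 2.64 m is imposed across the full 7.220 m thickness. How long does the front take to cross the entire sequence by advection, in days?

0.342

With flow normal to the layers, continuity requires the same specific discharge q through every layer.
Σ(b_i/K_i) = 4.08/334 + 3.14/5.63 = 0.5699 d.
q = Δh / Σ(b_i/K_i) = 2.64 / 0.5699 = 4.632 m/day.
In each layer the seepage velocity is v_i = q/n_i, so the layer transit time is t_i = b_i·n_i / q:
  layer 1 (clean gravel): t_1 = 4.08 × 0.28 / 4.632 = 0.2466 d
  layer 2 (weathered basalt): t_2 = 3.14 × 0.14 / 4.632 = 0.09490 d
Total t = Σ t_i = 0.3415 days.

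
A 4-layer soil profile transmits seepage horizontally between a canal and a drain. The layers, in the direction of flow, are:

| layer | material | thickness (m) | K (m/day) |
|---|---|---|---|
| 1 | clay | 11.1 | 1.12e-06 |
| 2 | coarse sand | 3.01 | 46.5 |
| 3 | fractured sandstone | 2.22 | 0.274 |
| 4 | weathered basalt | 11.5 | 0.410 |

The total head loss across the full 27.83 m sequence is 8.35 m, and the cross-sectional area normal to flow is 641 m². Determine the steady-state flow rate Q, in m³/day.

Flow is perpendicular to layering, so the layers act in series and the equivalent K is the thickness-weighted harmonic mean.
Total thickness L = 11.1 + 3.01 + 2.22 + 11.5 = 27.83 m.
Σ(b_i/K_i) = 11.1/1.12e-06 + 3.01/46.5 + 2.22/0.274 + 11.5/0.410 = 9.911e+06 d.
K_eq = L / Σ(b_i/K_i) = 27.83 / 9.911e+06 = 2.808e-06 m/day.
Q = K_eq · A · (Δh/L) = 2.808e-06 × 641 × (8.35/27.83) = 0.0005401 m³/day.

0.000540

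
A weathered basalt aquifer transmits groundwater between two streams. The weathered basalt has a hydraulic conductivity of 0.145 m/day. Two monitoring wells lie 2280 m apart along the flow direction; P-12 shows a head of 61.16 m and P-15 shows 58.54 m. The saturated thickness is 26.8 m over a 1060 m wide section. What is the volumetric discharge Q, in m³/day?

4.73

Cross-sectional area A = 1060 × 26.8 = 28408 m².
Hydraulic gradient i = (61.16 − 58.54) / 2280 = 2.62 / 2280 = 0.001149.
Darcy's law: Q = K · A · i = 0.1450 × 28408 × 0.001149 = 4.733 m³/day.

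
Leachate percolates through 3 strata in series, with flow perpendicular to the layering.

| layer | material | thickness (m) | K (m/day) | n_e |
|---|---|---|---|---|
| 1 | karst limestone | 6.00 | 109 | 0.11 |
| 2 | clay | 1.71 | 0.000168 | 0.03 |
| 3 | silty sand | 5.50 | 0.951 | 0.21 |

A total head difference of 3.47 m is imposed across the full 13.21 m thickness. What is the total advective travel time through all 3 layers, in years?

15.0

With flow normal to the layers, continuity requires the same specific discharge q through every layer.
Σ(b_i/K_i) = 6.00/109 + 1.71/0.000168 + 5.50/0.951 = 10184 d.
q = Δh / Σ(b_i/K_i) = 3.47 / 10184 = 0.0003407 m/day.
In each layer the seepage velocity is v_i = q/n_i, so the layer transit time is t_i = b_i·n_i / q:
  layer 1 (karst limestone): t_1 = 6.00 × 0.11 / 0.0003407 = 1937 d
  layer 2 (clay): t_2 = 1.71 × 0.03 / 0.0003407 = 150.6 d
  layer 3 (silty sand): t_3 = 5.50 × 0.21 / 0.0003407 = 3390 d
Total t = Σ t_i = 5478 days = 15.00 years.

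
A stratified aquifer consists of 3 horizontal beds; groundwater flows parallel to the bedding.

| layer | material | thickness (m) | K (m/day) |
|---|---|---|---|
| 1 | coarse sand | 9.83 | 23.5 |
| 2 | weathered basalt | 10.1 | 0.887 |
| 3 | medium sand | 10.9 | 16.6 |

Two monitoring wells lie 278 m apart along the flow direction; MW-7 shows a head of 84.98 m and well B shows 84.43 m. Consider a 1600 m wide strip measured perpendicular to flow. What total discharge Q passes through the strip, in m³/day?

1330

Flow is parallel to layering, so each bed carries its own Darcy discharge and the transmissivities add.
Σ(K_i·b_i) = 23.5×9.83 + 0.887×10.1 + 16.6×10.9 = 420.9 m²/day.
Hydraulic gradient i = (84.98 − 84.43) / 278 = 0.55 / 278 = 0.001978.
Q = Σ(K_i·b_i) · W · i = 420.9 × 1600 × 0.001978 = 1332 m³/day.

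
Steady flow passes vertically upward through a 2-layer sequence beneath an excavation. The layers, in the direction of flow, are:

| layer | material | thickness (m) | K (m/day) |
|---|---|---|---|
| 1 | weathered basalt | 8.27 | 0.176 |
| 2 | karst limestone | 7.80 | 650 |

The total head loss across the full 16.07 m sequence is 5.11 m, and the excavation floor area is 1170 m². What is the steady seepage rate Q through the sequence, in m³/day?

127

Flow is perpendicular to layering, so the layers act in series and the equivalent K is the thickness-weighted harmonic mean.
Total thickness L = 8.27 + 7.80 = 16.07 m.
Σ(b_i/K_i) = 8.27/0.176 + 7.80/650 = 47.00 d.
K_eq = L / Σ(b_i/K_i) = 16.07 / 47.00 = 0.3419 m/day.
Q = K_eq · A · (Δh/L) = 0.3419 × 1170 × (5.11/16.07) = 127.2 m³/day.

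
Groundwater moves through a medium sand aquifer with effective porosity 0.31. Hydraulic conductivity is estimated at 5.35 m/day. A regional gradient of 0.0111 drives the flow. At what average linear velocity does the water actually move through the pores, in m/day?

Hydraulic gradient i = 0.0111.
Darcy flux q = K · i = 5.350 × 0.01110 = 0.05939 m/day.
Seepage velocity v = q / n_e = 0.05939 / 0.31 = 0.1916 m/day.

0.192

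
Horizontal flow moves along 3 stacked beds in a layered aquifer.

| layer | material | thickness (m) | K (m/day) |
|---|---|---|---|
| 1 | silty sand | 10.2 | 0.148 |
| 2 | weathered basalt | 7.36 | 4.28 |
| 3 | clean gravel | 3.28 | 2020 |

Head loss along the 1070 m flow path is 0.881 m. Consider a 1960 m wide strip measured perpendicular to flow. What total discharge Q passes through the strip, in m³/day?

Flow is parallel to layering, so each bed carries its own Darcy discharge and the transmissivities add.
Σ(K_i·b_i) = 0.148×10.2 + 4.28×7.36 + 2020×3.28 = 6659 m²/day.
Hydraulic gradient i = Δh / L = 0.881 / 1070 = 0.0008234.
Q = Σ(K_i·b_i) · W · i = 6659 × 1960 × 0.0008234 = 10746 m³/day.

10700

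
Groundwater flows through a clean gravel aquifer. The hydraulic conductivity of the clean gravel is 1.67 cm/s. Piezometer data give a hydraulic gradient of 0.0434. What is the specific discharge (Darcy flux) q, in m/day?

Convert K: 1.67 cm/s × 864 = 1443 m/day.
Hydraulic gradient i = 0.0434.
Specific discharge q = K · i = 1443 × 0.04340 = 62.62 m/day.

62.6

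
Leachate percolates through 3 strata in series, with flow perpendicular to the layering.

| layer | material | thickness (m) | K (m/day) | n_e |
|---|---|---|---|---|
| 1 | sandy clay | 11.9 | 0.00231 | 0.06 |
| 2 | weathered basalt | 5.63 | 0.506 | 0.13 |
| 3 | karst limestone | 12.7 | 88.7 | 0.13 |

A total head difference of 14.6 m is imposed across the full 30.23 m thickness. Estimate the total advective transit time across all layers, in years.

With flow normal to the layers, continuity requires the same specific discharge q through every layer.
Σ(b_i/K_i) = 11.9/0.00231 + 5.63/0.506 + 12.7/88.7 = 5163 d.
q = Δh / Σ(b_i/K_i) = 14.6 / 5163 = 0.002828 m/day.
In each layer the seepage velocity is v_i = q/n_i, so the layer transit time is t_i = b_i·n_i / q:
  layer 1 (sandy clay): t_1 = 11.9 × 0.06 / 0.002828 = 252.5 d
  layer 2 (weathered basalt): t_2 = 5.63 × 0.13 / 0.002828 = 258.8 d
  layer 3 (karst limestone): t_3 = 12.7 × 0.13 / 0.002828 = 583.8 d
Total t = Σ t_i = 1095 days = 2.998 years.

3.00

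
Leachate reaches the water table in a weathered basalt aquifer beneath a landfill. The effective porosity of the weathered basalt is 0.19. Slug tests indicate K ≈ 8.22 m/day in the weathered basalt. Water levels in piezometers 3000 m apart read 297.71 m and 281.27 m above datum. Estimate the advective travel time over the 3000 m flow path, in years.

Hydraulic gradient i = (297.71 − 281.27) / 3000 = 16.44 / 3000 = 0.005480.
Darcy flux q = K · i = 8.220 × 0.005480 = 0.04505 m/day.
Seepage velocity v = q / n_e = 0.04505 / 0.19 = 0.2371 m/day.
Travel time t = L / v = 3000 / 0.2371 = 12654 days = 34.64 years.

34.6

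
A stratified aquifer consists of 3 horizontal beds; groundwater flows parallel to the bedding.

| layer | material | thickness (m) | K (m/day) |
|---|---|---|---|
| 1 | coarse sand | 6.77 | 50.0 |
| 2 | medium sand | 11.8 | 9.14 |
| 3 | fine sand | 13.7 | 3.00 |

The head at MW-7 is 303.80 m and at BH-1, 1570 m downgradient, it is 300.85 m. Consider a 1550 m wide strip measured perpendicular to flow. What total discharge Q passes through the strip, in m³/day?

Flow is parallel to layering, so each bed carries its own Darcy discharge and the transmissivities add.
Σ(K_i·b_i) = 50.0×6.77 + 9.14×11.8 + 3.00×13.7 = 487.5 m²/day.
Hydraulic gradient i = (303.80 − 300.85) / 1570 = 2.95 / 1570 = 0.001879.
Q = Σ(K_i·b_i) · W · i = 487.5 × 1550 × 0.001879 = 1420 m³/day.

1420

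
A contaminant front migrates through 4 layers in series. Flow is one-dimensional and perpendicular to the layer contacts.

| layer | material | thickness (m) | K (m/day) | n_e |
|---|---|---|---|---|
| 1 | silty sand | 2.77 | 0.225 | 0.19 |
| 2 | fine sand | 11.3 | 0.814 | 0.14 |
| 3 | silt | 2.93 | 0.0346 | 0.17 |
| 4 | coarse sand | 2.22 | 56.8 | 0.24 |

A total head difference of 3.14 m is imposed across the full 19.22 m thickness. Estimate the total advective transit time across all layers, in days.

With flow normal to the layers, continuity requires the same specific discharge q through every layer.
Σ(b_i/K_i) = 2.77/0.225 + 11.3/0.814 + 2.93/0.0346 + 2.22/56.8 = 110.9 d.
q = Δh / Σ(b_i/K_i) = 3.14 / 110.9 = 0.02831 m/day.
In each layer the seepage velocity is v_i = q/n_i, so the layer transit time is t_i = b_i·n_i / q:
  layer 1 (silty sand): t_1 = 2.77 × 0.19 / 0.02831 = 18.59 d
  layer 2 (fine sand): t_2 = 11.3 × 0.14 / 0.02831 = 55.88 d
  layer 3 (silt): t_3 = 2.93 × 0.17 / 0.02831 = 17.59 d
  layer 4 (coarse sand): t_4 = 2.22 × 0.24 / 0.02831 = 18.82 d
Total t = Σ t_i = 110.9 days.

111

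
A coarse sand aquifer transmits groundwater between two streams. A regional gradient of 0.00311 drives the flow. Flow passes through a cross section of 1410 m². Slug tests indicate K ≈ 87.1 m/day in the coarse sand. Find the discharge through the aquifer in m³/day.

382

Hydraulic gradient i = 0.00311.
Darcy's law: Q = K · A · i = 87.10 × 1410 × 0.003110 = 381.9 m³/day.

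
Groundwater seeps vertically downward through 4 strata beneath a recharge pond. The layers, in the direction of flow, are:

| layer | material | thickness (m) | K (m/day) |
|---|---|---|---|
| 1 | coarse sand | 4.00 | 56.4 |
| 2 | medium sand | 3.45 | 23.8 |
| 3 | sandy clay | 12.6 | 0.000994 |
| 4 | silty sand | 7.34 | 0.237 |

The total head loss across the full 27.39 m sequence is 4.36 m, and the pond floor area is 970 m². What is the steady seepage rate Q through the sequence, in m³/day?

0.333

Flow is perpendicular to layering, so the layers act in series and the equivalent K is the thickness-weighted harmonic mean.
Total thickness L = 4.00 + 3.45 + 12.6 + 7.34 = 27.39 m.
Σ(b_i/K_i) = 4.00/56.4 + 3.45/23.8 + 12.6/0.000994 + 7.34/0.237 = 12707 d.
K_eq = L / Σ(b_i/K_i) = 27.39 / 12707 = 0.002155 m/day.
Q = K_eq · A · (Δh/L) = 0.002155 × 970 × (4.36/27.39) = 0.3328 m³/day.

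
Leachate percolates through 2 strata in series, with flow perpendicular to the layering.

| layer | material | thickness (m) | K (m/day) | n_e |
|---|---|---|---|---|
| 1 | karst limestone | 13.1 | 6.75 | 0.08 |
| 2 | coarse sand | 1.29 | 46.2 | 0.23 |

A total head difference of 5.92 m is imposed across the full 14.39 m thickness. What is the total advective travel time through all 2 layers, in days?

With flow normal to the layers, continuity requires the same specific discharge q through every layer.
Σ(b_i/K_i) = 13.1/6.75 + 1.29/46.2 = 1.969 d.
q = Δh / Σ(b_i/K_i) = 5.92 / 1.969 = 3.007 m/day.
In each layer the seepage velocity is v_i = q/n_i, so the layer transit time is t_i = b_i·n_i / q:
  layer 1 (karst limestone): t_1 = 13.1 × 0.08 / 3.007 = 0.3485 d
  layer 2 (coarse sand): t_2 = 1.29 × 0.23 / 3.007 = 0.09867 d
Total t = Σ t_i = 0.4472 days.

0.447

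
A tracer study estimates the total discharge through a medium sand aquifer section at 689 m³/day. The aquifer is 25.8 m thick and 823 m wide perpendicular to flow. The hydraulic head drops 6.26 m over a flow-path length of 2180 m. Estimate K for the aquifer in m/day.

11.3

Cross-sectional area A = 823 × 25.8 = 21233 m².
Hydraulic gradient i = Δh / L = 6.26 / 2180 = 0.002872.
From Q = K·A·i, K = Q / (A·i) = 689 / (21233 × 0.002872) = 11.30 m/day.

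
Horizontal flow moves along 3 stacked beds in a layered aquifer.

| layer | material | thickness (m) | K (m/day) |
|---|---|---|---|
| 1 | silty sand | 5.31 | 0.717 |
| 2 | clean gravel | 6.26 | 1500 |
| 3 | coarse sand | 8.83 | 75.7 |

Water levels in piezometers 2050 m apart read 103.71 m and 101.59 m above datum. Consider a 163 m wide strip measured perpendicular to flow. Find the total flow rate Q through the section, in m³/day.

1700

Flow is parallel to layering, so each bed carries its own Darcy discharge and the transmissivities add.
Σ(K_i·b_i) = 0.717×5.31 + 1500×6.26 + 75.7×8.83 = 10062 m²/day.
Hydraulic gradient i = (103.71 − 101.59) / 2050 = 2.12 / 2050 = 0.001034.
Q = Σ(K_i·b_i) · W · i = 10062 × 163 × 0.001034 = 1696 m³/day.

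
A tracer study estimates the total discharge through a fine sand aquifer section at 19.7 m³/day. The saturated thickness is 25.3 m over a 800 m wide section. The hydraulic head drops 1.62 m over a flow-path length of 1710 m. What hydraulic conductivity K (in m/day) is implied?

1.03

Cross-sectional area A = 800 × 25.3 = 20240 m².
Hydraulic gradient i = Δh / L = 1.62 / 1710 = 0.0009474.
From Q = K·A·i, K = Q / (A·i) = 19.7 / (20240 × 0.0009474) = 1.027 m/day.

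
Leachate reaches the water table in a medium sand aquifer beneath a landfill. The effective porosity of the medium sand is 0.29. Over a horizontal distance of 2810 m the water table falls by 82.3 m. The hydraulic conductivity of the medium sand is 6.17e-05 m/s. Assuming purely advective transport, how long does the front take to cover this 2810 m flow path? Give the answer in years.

Convert K: 6.17e-05 m/s × 86400 = 5.331 m/day.
Hydraulic gradient i = Δh / L = 82.3 / 2810 = 0.02929.
Darcy flux q = K · i = 5.331 × 0.02929 = 0.1561 m/day.
Seepage velocity v = q / n_e = 0.1561 / 0.29 = 0.5384 m/day.
Travel time t = L / v = 2810 / 0.5384 = 5219 days = 14.29 years.

14.3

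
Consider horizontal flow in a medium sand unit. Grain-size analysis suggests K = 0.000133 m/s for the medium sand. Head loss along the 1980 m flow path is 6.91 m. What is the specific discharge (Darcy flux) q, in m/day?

0.0401

Convert K: 0.000133 m/s × 86400 = 11.49 m/day.
Hydraulic gradient i = Δh / L = 6.91 / 1980 = 0.003490.
Specific discharge q = K · i = 11.49 × 0.003490 = 0.04010 m/day.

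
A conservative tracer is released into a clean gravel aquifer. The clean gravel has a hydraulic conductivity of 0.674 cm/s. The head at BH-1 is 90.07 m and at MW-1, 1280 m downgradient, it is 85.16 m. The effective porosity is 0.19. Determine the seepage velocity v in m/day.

Convert K: 0.674 cm/s × 864 = 582.3 m/day.
Hydraulic gradient i = (90.07 − 85.16) / 1280 = 4.91 / 1280 = 0.003836.
Darcy flux q = K · i = 582.3 × 0.003836 = 2.234 m/day.
Seepage velocity v = q / n_e = 2.234 / 0.19 = 11.76 m/day.

11.8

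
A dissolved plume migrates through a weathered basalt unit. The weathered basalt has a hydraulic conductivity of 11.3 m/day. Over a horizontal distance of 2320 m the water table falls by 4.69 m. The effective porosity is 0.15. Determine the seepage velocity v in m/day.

Hydraulic gradient i = Δh / L = 4.69 / 2320 = 0.002022.
Darcy flux q = K · i = 11.30 × 0.002022 = 0.02284 m/day.
Seepage velocity v = q / n_e = 0.02284 / 0.15 = 0.1523 m/day.

0.152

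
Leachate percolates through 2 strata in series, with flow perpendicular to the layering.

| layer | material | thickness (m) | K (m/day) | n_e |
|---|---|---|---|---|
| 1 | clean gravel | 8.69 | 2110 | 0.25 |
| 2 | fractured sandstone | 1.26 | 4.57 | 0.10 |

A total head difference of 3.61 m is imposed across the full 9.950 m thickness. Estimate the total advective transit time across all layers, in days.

With flow normal to the layers, continuity requires the same specific discharge q through every layer.
Σ(b_i/K_i) = 8.69/2110 + 1.26/4.57 = 0.2798 d.
q = Δh / Σ(b_i/K_i) = 3.61 / 0.2798 = 12.90 m/day.
In each layer the seepage velocity is v_i = q/n_i, so the layer transit time is t_i = b_i·n_i / q:
  layer 1 (clean gravel): t_1 = 8.69 × 0.25 / 12.90 = 0.1684 d
  layer 2 (fractured sandstone): t_2 = 1.26 × 0.10 / 12.90 = 0.009767 d
Total t = Σ t_i = 0.1782 days.

0.178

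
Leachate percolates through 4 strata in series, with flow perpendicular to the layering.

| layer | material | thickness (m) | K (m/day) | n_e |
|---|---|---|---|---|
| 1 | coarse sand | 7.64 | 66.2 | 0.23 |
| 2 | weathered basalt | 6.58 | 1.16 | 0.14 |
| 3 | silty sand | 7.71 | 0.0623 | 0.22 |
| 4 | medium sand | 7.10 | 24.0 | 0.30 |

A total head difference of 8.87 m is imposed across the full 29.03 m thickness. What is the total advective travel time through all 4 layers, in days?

95.2

With flow normal to the layers, continuity requires the same specific discharge q through every layer.
Σ(b_i/K_i) = 7.64/66.2 + 6.58/1.16 + 7.71/0.0623 + 7.10/24.0 = 129.8 d.
q = Δh / Σ(b_i/K_i) = 8.87 / 129.8 = 0.06832 m/day.
In each layer the seepage velocity is v_i = q/n_i, so the layer transit time is t_i = b_i·n_i / q:
  layer 1 (coarse sand): t_1 = 7.64 × 0.23 / 0.06832 = 25.72 d
  layer 2 (weathered basalt): t_2 = 6.58 × 0.14 / 0.06832 = 13.48 d
  layer 3 (silty sand): t_3 = 7.71 × 0.22 / 0.06832 = 24.83 d
  layer 4 (medium sand): t_4 = 7.10 × 0.30 / 0.06832 = 31.18 d
Total t = Σ t_i = 95.21 days.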